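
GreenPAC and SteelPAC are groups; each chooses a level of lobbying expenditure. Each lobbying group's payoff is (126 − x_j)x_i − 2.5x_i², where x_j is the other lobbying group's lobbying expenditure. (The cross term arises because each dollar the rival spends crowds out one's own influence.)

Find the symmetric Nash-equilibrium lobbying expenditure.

21

GreenPAC's payoff is (126 − x_S)x_G − 2.5x_G².
∂π/∂x_G = 126 − x_S − 5x_G = 0, so x_G = 25.2 − 0.2x_S.
Setting x_G = x_S in the reaction function: x_G = 25.2 − 0.2x_G, so x_G = 25.2 / 1.2 = 21.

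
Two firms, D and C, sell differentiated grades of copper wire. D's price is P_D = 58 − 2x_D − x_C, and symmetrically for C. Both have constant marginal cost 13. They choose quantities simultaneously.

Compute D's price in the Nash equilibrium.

Firm D's profit: π = x_D(58 − 2x_D − x_C) − 13x_D.
∂π/∂x_D = 45 − 4x_D − x_C = 0 ⇒ x_D = 11.25 − 0.25x_C.
Setting x_D = x_C in the reaction function: x_D = 11.25 − 0.25x_D, so x_D = 11.25 / 1.25 = 9.
P_D = 58 − 2·9 − 9 = 31.

31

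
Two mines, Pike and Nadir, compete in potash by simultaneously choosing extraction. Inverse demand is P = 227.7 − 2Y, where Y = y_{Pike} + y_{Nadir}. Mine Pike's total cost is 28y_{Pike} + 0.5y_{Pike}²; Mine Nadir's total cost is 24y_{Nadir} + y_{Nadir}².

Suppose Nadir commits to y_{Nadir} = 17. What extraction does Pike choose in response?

Mine Pike's profit: π = y_{Pike}(227.7 − 2(y_{Pike} + y_{Nadir})) − 28y_{Pike} − 0.5y_{Pike}².
∂π/∂y_{Pike} = 199.7 − 5y_{Pike} − 2y_{Nadir} = 0, so y_{Pike} = 39.94 − 0.4y_{Nadir}.
At y_{Nadir} = 17: y_{Pike} = 39.94 − 0.4·17 = 33.14.

33.14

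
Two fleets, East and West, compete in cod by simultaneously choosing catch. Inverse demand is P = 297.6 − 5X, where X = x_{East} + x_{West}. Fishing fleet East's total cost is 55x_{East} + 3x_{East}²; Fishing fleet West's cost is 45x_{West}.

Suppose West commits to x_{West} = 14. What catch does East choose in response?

Fishing fleet East's profit: π = x_{East}(297.6 − 5(x_{East} + x_{West})) − 55x_{East} − 3x_{East}².
∂π/∂x_{East} = 242.6 − 16x_{East} − 5x_{West} = 0, so x_{East} = 15.1625 − 0.3125x_{West}.
At x_{West} = 14: x_{East} = 15.1625 − 0.3125·14 = 10.7875.

10.7875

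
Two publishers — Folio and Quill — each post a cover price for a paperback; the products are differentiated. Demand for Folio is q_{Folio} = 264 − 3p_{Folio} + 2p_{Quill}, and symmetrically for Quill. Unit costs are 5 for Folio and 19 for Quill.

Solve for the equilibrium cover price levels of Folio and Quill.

Folio's profit: π = (p_{Folio} − 5)(264 − 3p_{Folio} + 2p_{Quill}).
∂π/∂p_{Folio} = 279 − 6p_{Folio} + 2p_{Quill} = 0 ⇒ p_{Folio} = 46.5 + (1/3)p_{Quill}.
Similarly p_{Quill} = 53.5 + (1/3)p_{Folio}.
Plugging p_{Quill} into Folio's best response: p_{Folio} = 46.5 + (1/3)(53.5 + (1/3)p_{Folio}) ⇒ (8/9)p_{Folio} = 193/3, so p_{Folio} = 72.375.
Then p_{Quill} = 53.5 + (1/3)·72.375 = 77.625.

72.375, 77.625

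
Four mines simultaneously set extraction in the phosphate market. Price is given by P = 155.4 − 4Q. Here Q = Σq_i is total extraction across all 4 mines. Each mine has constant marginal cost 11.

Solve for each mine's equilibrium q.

7.22

A representative mine's profit is π_i = q_i(155.4 − 4Q) − 11q_i, with Q = q_i + Σ_{j≠i} q_j.
First-order condition: 144.4 − 8q_i − 4Σ_{j≠i} q_j = 0.
In a symmetric equilibrium every mine chooses the same q, so Σ_{j≠i} q_j = 3q. The condition becomes 144.4 − 20q = 0, giving q = 144.4/20 = 7.22.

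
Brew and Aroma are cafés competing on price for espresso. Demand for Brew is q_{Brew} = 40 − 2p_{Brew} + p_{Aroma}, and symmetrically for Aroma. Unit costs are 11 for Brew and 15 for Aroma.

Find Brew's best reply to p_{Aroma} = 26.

22

Brew's profit: π = (p_{Brew} − 11)(40 − 2p_{Brew} + p_{Aroma}).
∂π/∂p_{Brew} = 62 − 4p_{Brew} + p_{Aroma} = 0 ⇒ p_{Brew} = 15.5 + 0.25p_{Aroma}.
At p_{Aroma} = 26: p_{Brew} = 15.5 + 0.25·26 = 22.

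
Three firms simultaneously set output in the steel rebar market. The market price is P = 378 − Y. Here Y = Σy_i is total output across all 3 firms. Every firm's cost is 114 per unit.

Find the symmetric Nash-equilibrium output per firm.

66

A representative firm's profit is π_i = y_i(378 − Y) − 114y_i, with Y = y_i + Σ_{j≠i} y_j.
First-order condition: 264 − 2y_i − Σ_{j≠i} y_j = 0.
In a symmetric equilibrium every firm chooses the same y, so Σ_{j≠i} y_j = 2y. The condition becomes 264 − 4y = 0, giving y = 264/4 = 66.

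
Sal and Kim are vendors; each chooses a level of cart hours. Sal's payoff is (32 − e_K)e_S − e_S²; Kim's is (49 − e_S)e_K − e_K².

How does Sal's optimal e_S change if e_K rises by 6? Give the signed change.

-3

Expanding Sal's payoff: 32e_S − e_Ke_S − e_S².
∂π/∂e_S = 32 − e_K − 2e_S = 0, so e_S = 16 − 0.5e_K.
The reaction-function slope is −0.5, so a 6-unit rise in e_K moves e_S by −0.5 × 6 = −3. Sal's best response falls — the actions are strategic substitutes.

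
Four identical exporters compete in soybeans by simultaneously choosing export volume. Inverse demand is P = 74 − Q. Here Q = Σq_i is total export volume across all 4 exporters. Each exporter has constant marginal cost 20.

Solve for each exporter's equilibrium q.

A representative exporter's profit is π_i = q_i(74 − Q) − 20q_i, with Q = q_i + Σ_{j≠i} q_j.
First-order condition: 54 − 2q_i − Σ_{j≠i} q_j = 0.
Imposing symmetry (q_j = q for all j) turns Σ_{j≠i} q_j into 3q, so 54 = 5q and q = 10.8.

10.8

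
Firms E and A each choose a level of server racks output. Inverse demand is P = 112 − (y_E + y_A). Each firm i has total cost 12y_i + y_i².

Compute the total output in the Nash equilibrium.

Firm E's profit: π = y_E(112 − (y_E + y_A)) − 12y_E − y_E².
∂π/∂y_E = 100 − 4y_E − y_A = 0, so y_E = 25 − 0.25y_A.
The game is symmetric, so in equilibrium y_A = y_E: the reaction function gives 1.25y_E = 25, hence y_E = 20.
Total output: 20 + 20 = 40.

40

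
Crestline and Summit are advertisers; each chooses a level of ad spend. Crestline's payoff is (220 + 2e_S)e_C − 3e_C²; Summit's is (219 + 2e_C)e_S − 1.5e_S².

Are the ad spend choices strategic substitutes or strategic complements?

Expanding Crestline's payoff: 220e_C + 2e_Se_C − 3e_C².
∂π/∂e_C = 220 + 2e_S − 6e_C = 0, so e_C = 110/3 + (1/3)e_S.
The best-response slope de_C/de_S = 1/3 > 0: the reaction function is upward-sloping, so the choices are strategic complements.

strategic complements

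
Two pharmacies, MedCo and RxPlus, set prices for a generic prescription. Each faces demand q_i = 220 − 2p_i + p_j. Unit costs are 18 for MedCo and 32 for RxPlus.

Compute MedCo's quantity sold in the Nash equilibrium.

138.4

MedCo's profit: π = (p_{MedCo} − 18)(220 − 2p_{MedCo} + p_{RxPlus}).
∂π/∂p_{MedCo} = 256 − 4p_{MedCo} + p_{RxPlus} = 0 ⇒ p_{MedCo} = 64 + 0.25p_{RxPlus}.
Similarly p_{RxPlus} = 71 + 0.25p_{MedCo}.
Substituting the second reaction function into the first: p_{MedCo} = 64 + 0.25(71 + 0.25p_{MedCo}), which gives 0.9375p_{MedCo} = 81.75 ⇒ p_{MedCo} = 87.2.
Then p_{RxPlus} = 71 + 0.25·87.2 = 92.8.
q_{MedCo} = 220 − 2·87.2 + 92.8 = 138.4.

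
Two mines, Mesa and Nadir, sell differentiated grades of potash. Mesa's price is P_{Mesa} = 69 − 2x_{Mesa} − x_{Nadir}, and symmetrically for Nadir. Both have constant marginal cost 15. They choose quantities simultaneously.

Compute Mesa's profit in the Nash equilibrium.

233.28

Mine Mesa's profit: π = x_{Mesa}(69 − 2x_{Mesa} − x_{Nadir}) − 15x_{Mesa}.
∂π/∂x_{Mesa} = 54 − 4x_{Mesa} − x_{Nadir} = 0 ⇒ x_{Mesa} = 13.5 − 0.25x_{Nadir}.
By symmetry x_{Nadir} = x_{Mesa}; substituting into the reaction function, 1.25x_{Mesa} = 13.5 and x_{Mesa} = 10.8.
P_{Mesa} = 69 − 2·10.8 − 10.8 = 36.6.
Profit = (36.6 − 15)·10.8 = 233.28.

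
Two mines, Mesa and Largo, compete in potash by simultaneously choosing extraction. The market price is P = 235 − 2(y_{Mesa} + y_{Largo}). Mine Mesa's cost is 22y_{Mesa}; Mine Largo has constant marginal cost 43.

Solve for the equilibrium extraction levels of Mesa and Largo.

Mine Mesa's profit: π = y_{Mesa}(235 − 2(y_{Mesa} + y_{Largo})) − 22y_{Mesa}.
∂π/∂y_{Mesa} = 213 − 4y_{Mesa} − 2y_{Largo} = 0, so y_{Mesa} = 53.25 − 0.5y_{Largo}.
By the same steps for Largo: y_{Largo} = 48 − 0.5y_{Mesa}.
Substituting the second reaction function into the first: y_{Mesa} = 53.25 − 0.5(48 − 0.5y_{Mesa}), which gives 0.75y_{Mesa} = 29.25 ⇒ y_{Mesa} = 39.
Then y_{Largo} = 48 − 0.5·39 = 28.5.

39, 28.5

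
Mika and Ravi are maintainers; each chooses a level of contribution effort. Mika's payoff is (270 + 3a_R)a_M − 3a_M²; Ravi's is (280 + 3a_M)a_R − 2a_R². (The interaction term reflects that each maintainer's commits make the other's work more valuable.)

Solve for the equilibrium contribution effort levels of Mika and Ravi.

128, 166

Expanding Mika's payoff: 270a_M + 3a_Ra_M − 3a_M².
∂π/∂a_M = 270 + 3a_R − 6a_M = 0, so a_M = 45 + 0.5a_R.
Likewise for Ravi: a_R = 70 + 0.75a_M.
Solving the two reaction functions simultaneously: (1 − (0.5)(0.75))a_M = 45 + 0.5·70, so 0.625a_M = 80 and a_M = 128.
Then a_R = 70 + 0.75·128 = 166.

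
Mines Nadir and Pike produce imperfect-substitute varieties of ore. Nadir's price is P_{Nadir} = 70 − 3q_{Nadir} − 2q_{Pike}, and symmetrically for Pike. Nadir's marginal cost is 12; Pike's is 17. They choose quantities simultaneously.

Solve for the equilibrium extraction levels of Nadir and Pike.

Mine Nadir's profit: π = q_{Nadir}(70 − 3q_{Nadir} − 2q_{Pike}) − 12q_{Nadir}.
∂π/∂q_{Nadir} = 58 − 6q_{Nadir} − 2q_{Pike} = 0 ⇒ q_{Nadir} = 29/3 − (1/3)q_{Pike}.
Similarly q_{Pike} = 53/6 − (1/3)q_{Nadir}.
Plugging q_{Pike} into Nadir's best response: q_{Nadir} = 29/3 − (1/3)(53/6 − (1/3)q_{Nadir}) ⇒ (8/9)q_{Nadir} = 121/18, so q_{Nadir} = 7.5625.
Then q_{Pike} = 53/6 − (1/3)·7.5625 = 6.3125.

7.5625, 6.3125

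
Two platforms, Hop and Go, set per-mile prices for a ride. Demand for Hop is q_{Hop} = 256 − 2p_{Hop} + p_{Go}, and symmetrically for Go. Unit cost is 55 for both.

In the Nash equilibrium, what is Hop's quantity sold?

Hop's profit: π = (p_{Hop} − 55)(256 − 2p_{Hop} + p_{Go}).
∂π/∂p_{Hop} = 366 − 4p_{Hop} + p_{Go} = 0 ⇒ p_{Hop} = 91.5 + 0.25p_{Go}.
Setting p_{Hop} = p_{Go} in the reaction function: p_{Hop} = 91.5 + 0.25p_{Hop}, so p_{Hop} = 91.5 / 0.75 = 122.
q_{Hop} = 256 − 2·122 + 122 = 134.

134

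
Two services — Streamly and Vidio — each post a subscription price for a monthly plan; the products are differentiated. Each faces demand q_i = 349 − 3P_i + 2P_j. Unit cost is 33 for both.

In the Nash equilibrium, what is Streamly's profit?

Streamly's profit: π = (P_{Streamly} − 33)(349 − 3P_{Streamly} + 2P_{Vidio}).
∂π/∂P_{Streamly} = 448 − 6P_{Streamly} + 2P_{Vidio} = 0 ⇒ P_{Streamly} = 224/3 + (1/3)P_{Vidio}.
By symmetry P_{Vidio} = P_{Streamly}; substituting into the reaction function, (2/3)P_{Streamly} = 224/3 and P_{Streamly} = 112.
q_{Streamly} = 349 − 3·112 + 2·112 = 237.
Profit = (112 − 33)·237 = 18723.

18723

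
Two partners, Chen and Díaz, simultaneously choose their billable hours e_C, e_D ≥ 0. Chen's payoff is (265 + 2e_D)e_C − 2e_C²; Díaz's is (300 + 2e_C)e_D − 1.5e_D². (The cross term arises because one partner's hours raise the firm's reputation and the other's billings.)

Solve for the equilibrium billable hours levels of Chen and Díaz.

174.375, 216.25

Expanding Chen's payoff: 265e_C + 2e_De_C − 2e_C².
∂π/∂e_C = 265 + 2e_D − 4e_C = 0, so e_C = 66.25 + 0.5e_D.
Likewise for Díaz: e_D = 100 + (2/3)e_C.
Plugging e_D into Chen's best response: e_C = 66.25 + 0.5(100 + (2/3)e_C) ⇒ (2/3)e_C = 116.25, so e_C = 174.375.
Then e_D = 100 + (2/3)·174.375 = 216.25.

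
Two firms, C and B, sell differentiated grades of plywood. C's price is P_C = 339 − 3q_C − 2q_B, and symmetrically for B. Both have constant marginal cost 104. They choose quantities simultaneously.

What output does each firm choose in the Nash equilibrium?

Firm C's profit: π = q_C(339 − 3q_C − 2q_B) − 104q_C.
∂π/∂q_C = 235 − 6q_C − 2q_B = 0 ⇒ q_C = 235/6 − (1/3)q_B.
By symmetry q_B = q_C; substituting into the reaction function, (4/3)q_C = 235/6 and q_C = 29.375.

29.375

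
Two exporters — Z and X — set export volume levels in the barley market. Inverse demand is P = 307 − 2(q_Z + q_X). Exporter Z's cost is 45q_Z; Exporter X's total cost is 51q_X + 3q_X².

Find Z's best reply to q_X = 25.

53

Exporter Z's profit: π = q_Z(307 − 2(q_Z + q_X)) − 45q_Z.
∂π/∂q_Z = 262 − 4q_Z − 2q_X = 0, so q_Z = 65.5 − 0.5q_X.
At q_X = 25: q_Z = 65.5 − 0.5·25 = 53.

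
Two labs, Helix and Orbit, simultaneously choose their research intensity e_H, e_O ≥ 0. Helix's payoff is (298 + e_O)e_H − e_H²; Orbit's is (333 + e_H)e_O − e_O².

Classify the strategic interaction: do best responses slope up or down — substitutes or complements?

strategic complements

Expanding Helix's payoff: 298e_H + e_Oe_H − e_H².
∂π/∂e_H = 298 + e_O − 2e_H = 0, so e_H = 149 + 0.5e_O.
The best-response slope de_H/de_O = 0.5 > 0: the reaction function is upward-sloping, so the choices are strategic complements.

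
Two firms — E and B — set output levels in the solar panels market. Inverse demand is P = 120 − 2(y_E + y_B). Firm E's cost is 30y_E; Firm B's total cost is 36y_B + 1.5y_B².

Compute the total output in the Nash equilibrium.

Firm E's profit: π = y_E(120 − 2(y_E + y_B)) − 30y_E.
∂π/∂y_E = 90 − 4y_E − 2y_B = 0, so y_E = 22.5 − 0.5y_B.
For B: ∂π/∂y_B = 84 − 7y_B − 2y_E = 0 ⇒ y_B = 12 − (2/7)y_E.
Solving the two reaction functions simultaneously: (1 − (−0.5)(−2/7))y_E = 22.5 − 0.5·12, so (6/7)y_E = 16.5 and y_E = 19.25.
Then y_B = 12 − (2/7)·19.25 = 6.5.
Total output: 19.25 + 6.5 = 25.75.

25.75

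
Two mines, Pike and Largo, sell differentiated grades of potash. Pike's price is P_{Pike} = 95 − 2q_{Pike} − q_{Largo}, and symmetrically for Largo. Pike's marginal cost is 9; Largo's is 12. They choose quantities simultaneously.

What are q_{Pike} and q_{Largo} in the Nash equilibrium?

17.4, 16.4

Mine Pike's profit: π = q_{Pike}(95 − 2q_{Pike} − q_{Largo}) − 9q_{Pike}.
∂π/∂q_{Pike} = 86 − 4q_{Pike} − q_{Largo} = 0 ⇒ q_{Pike} = 21.5 − 0.25q_{Largo}.
Similarly q_{Largo} = 20.75 − 0.25q_{Pike}.
Substituting the second reaction function into the first: q_{Pike} = 21.5 − 0.25(20.75 − 0.25q_{Pike}), which gives 0.9375q_{Pike} = 16.3125 ⇒ q_{Pike} = 17.4.
Then q_{Largo} = 20.75 − 0.25·17.4 = 16.4.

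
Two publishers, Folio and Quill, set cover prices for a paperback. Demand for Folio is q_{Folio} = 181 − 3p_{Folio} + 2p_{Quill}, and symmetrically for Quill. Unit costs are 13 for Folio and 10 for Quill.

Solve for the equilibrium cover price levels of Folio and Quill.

Folio's profit: π = (p_{Folio} − 13)(181 − 3p_{Folio} + 2p_{Quill}).
∂π/∂p_{Folio} = 220 − 6p_{Folio} + 2p_{Quill} = 0 ⇒ p_{Folio} = 110/3 + (1/3)p_{Quill}.
Similarly p_{Quill} = 211/6 + (1/3)p_{Folio}.
Substituting the second reaction function into the first: p_{Folio} = 110/3 + (1/3)(211/6 + (1/3)p_{Folio}), which gives (8/9)p_{Folio} = 871/18 ⇒ p_{Folio} = 54.4375.
Then p_{Quill} = 211/6 + (1/3)·54.4375 = 53.3125.

54.4375, 53.3125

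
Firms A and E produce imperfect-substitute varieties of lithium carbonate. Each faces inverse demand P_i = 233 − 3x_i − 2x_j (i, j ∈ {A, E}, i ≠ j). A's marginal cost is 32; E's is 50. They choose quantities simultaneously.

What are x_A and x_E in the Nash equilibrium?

26.25, 21.75

Firm A's profit: π = x_A(233 − 3x_A − 2x_E) − 32x_A.
∂π/∂x_A = 201 − 6x_A − 2x_E = 0 ⇒ x_A = 33.5 − (1/3)x_E.
Similarly x_E = 30.5 − (1/3)x_A.
Solving the two reaction functions simultaneously: (1 − (−1/3)(−1/3))x_A = 33.5 − (1/3)·30.5, so (8/9)x_A = 70/3 and x_A = 26.25.
Then x_E = 30.5 − (1/3)·26.25 = 21.75.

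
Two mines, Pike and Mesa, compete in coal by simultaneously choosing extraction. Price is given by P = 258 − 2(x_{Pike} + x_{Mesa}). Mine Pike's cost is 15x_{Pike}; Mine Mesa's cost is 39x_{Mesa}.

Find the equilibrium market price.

Mine Pike's profit: π = x_{Pike}(258 − 2(x_{Pike} + x_{Mesa})) − 15x_{Pike}.
∂π/∂x_{Pike} = 243 − 4x_{Pike} − 2x_{Mesa} = 0, so x_{Pike} = 60.75 − 0.5x_{Mesa}.
By the same steps for Mesa: x_{Mesa} = 54.75 − 0.5x_{Pike}.
Substituting the second reaction function into the first: x_{Pike} = 60.75 − 0.5(54.75 − 0.5x_{Pike}), which gives 0.75x_{Pike} = 33.375 ⇒ x_{Pike} = 44.5.
Then x_{Mesa} = 54.75 − 0.5·44.5 = 32.5.
Equilibrium price: P = 258 − 2·77 = 104.

104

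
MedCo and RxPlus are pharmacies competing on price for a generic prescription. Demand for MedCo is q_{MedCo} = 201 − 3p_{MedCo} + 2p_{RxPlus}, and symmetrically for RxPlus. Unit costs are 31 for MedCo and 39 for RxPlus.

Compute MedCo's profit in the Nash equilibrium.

5808

MedCo's profit: π = (p_{MedCo} − 31)(201 − 3p_{MedCo} + 2p_{RxPlus}).
∂π/∂p_{MedCo} = 294 − 6p_{MedCo} + 2p_{RxPlus} = 0 ⇒ p_{MedCo} = 49 + (1/3)p_{RxPlus}.
Similarly p_{RxPlus} = 53 + (1/3)p_{MedCo}.
Substituting the second reaction function into the first: p_{MedCo} = 49 + (1/3)(53 + (1/3)p_{MedCo}), which gives (8/9)p_{MedCo} = 200/3 ⇒ p_{MedCo} = 75.
Then p_{RxPlus} = 53 + (1/3)·75 = 78.
q_{MedCo} = 201 − 3·75 + 2·78 = 132.
Profit = (75 − 31)·132 = 5808.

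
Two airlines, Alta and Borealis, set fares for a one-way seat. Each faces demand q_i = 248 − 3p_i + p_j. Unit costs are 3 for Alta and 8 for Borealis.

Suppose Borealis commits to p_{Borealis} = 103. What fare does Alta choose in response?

60

Alta's profit: π = (p_{Alta} − 3)(248 − 3p_{Alta} + p_{Borealis}).
∂π/∂p_{Alta} = 257 − 6p_{Alta} + p_{Borealis} = 0 ⇒ p_{Alta} = 257/6 + (1/6)p_{Borealis}.
At p_{Borealis} = 103: p_{Alta} = 257/6 + (1/6)·103 = 60.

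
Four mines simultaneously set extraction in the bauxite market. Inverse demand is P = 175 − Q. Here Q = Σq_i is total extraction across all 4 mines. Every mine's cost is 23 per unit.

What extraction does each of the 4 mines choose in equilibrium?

30.4

A representative mine's profit is π_i = q_i(175 − Q) − 23q_i, with Q = q_i + Σ_{j≠i} q_j.
First-order condition: 152 − 2q_i − Σ_{j≠i} q_j = 0.
Imposing symmetry (q_j = q for all j) turns Σ_{j≠i} q_j into 3q, so 152 = 5q and q = 30.4.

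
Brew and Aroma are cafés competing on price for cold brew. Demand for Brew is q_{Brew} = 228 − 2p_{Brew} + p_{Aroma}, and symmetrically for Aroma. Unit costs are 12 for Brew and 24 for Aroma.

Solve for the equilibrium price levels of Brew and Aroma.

Brew's profit: π = (p_{Brew} − 12)(228 − 2p_{Brew} + p_{Aroma}).
∂π/∂p_{Brew} = 252 − 4p_{Brew} + p_{Aroma} = 0 ⇒ p_{Brew} = 63 + 0.25p_{Aroma}.
Similarly p_{Aroma} = 69 + 0.25p_{Brew}.
Substituting the second reaction function into the first: p_{Brew} = 63 + 0.25(69 + 0.25p_{Brew}), which gives 0.9375p_{Brew} = 80.25 ⇒ p_{Brew} = 85.6.
Then p_{Aroma} = 69 + 0.25·85.6 = 90.4.

85.6, 90.4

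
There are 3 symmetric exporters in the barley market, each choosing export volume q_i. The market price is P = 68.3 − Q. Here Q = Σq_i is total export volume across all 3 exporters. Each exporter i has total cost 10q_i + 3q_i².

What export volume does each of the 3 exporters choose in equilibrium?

5.83

A representative exporter's profit is π_i = q_i(68.3 − Q) − 10q_i − 3q_i², with Q = q_i + Σ_{j≠i} q_j.
First-order condition: 58.3 − 8q_i − Σ_{j≠i} q_j = 0.
Imposing symmetry (q_j = q for all j) turns Σ_{j≠i} q_j into 2q, so 58.3 = 10q and q = 5.83.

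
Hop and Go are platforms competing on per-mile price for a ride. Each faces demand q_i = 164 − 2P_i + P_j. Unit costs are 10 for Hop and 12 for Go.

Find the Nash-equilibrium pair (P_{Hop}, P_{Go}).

Hop's profit: π = (P_{Hop} − 10)(164 − 2P_{Hop} + P_{Go}).
∂π/∂P_{Hop} = 184 − 4P_{Hop} + P_{Go} = 0 ⇒ P_{Hop} = 46 + 0.25P_{Go}.
Similarly P_{Go} = 47 + 0.25P_{Hop}.
Plugging P_{Go} into Hop's best response: P_{Hop} = 46 + 0.25(47 + 0.25P_{Hop}) ⇒ 0.9375P_{Hop} = 57.75, so P_{Hop} = 61.6.
Then P_{Go} = 47 + 0.25·61.6 = 62.4.

61.6, 62.4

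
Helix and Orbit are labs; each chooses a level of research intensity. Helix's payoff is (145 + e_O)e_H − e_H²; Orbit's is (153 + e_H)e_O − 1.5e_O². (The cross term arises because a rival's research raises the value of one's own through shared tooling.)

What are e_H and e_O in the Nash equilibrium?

Expanding Helix's payoff: 145e_H + e_Oe_H − e_H².
∂π/∂e_H = 145 + e_O − 2e_H = 0, so e_H = 72.5 + 0.5e_O.
Likewise for Orbit: e_O = 51 + (1/3)e_H.
Substituting the second reaction function into the first: e_H = 72.5 + 0.5(51 + (1/3)e_H), which gives (5/6)e_H = 98 ⇒ e_H = 117.6.
Then e_O = 51 + (1/3)·117.6 = 90.2.

117.6, 90.2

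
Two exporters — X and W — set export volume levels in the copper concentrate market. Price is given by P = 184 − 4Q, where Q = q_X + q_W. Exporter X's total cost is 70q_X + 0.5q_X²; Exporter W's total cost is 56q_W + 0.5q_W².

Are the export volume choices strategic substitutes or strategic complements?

Exporter X's profit: π = q_X(184 − 4(q_X + q_W)) − 70q_X − 0.5q_X².
∂π/∂q_X = 114 − 9q_X − 4q_W = 0, so q_X = 38/3 − (4/9)q_W.
The best-response slope dq_X/dq_W = −4/9 < 0: the reaction function is downward-sloping, so the choices are strategic substitutes.

strategic substitutes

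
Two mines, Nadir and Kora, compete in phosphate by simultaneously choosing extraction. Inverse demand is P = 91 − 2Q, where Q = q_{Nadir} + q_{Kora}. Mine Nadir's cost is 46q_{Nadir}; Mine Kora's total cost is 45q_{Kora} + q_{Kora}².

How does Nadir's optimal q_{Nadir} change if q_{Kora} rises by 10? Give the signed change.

Mine Nadir's profit: π = q_{Nadir}(91 − 2(q_{Nadir} + q_{Kora})) − 46q_{Nadir}.
∂π/∂q_{Nadir} = 45 − 4q_{Nadir} − 2q_{Kora} = 0, so q_{Nadir} = 11.25 − 0.5q_{Kora}.
The reaction-function slope is −0.5, so a 10-unit rise in q_{Kora} moves q_{Nadir} by −0.5 × 10 = −5. Nadir's best response falls — the actions are strategic substitutes.

-5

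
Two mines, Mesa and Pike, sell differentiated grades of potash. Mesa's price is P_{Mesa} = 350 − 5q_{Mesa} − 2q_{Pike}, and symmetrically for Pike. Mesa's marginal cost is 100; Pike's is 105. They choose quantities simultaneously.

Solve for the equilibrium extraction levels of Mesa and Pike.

20.9375, 20.3125

Mine Mesa's profit: π = q_{Mesa}(350 − 5q_{Mesa} − 2q_{Pike}) − 100q_{Mesa}.
∂π/∂q_{Mesa} = 250 − 10q_{Mesa} − 2q_{Pike} = 0 ⇒ q_{Mesa} = 25 − 0.2q_{Pike}.
Similarly q_{Pike} = 24.5 − 0.2q_{Mesa}.
Substituting the second reaction function into the first: q_{Mesa} = 25 − 0.2(24.5 − 0.2q_{Mesa}), which gives 0.96q_{Mesa} = 20.1 ⇒ q_{Mesa} = 20.9375.
Then q_{Pike} = 24.5 − 0.2·20.9375 = 20.3125.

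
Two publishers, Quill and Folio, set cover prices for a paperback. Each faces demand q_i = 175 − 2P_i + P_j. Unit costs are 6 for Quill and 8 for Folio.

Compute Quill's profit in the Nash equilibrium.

6407.12

Quill's profit: π = (P_{Quill} − 6)(175 − 2P_{Quill} + P_{Folio}).
∂π/∂P_{Quill} = 187 − 4P_{Quill} + P_{Folio} = 0 ⇒ P_{Quill} = 46.75 + 0.25P_{Folio}.
Similarly P_{Folio} = 47.75 + 0.25P_{Quill}.
Solving the two reaction functions simultaneously: (1 − (0.25)(0.25))P_{Quill} = 46.75 + 0.25·47.75, so 0.9375P_{Quill} = 58.6875 and P_{Quill} = 62.6.
Then P_{Folio} = 47.75 + 0.25·62.6 = 63.4.
q_{Quill} = 175 − 2·62.6 + 63.4 = 113.2.
Profit = (62.6 − 6)·113.2 = 6407.12.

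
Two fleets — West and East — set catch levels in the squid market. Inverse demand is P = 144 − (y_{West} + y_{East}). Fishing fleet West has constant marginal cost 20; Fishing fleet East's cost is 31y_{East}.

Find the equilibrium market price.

Fishing fleet West's profit: π = y_{West}(144 − (y_{West} + y_{East})) − 20y_{West}.
∂π/∂y_{West} = 124 − 2y_{West} − y_{East} = 0, so y_{West} = 62 − 0.5y_{East}.
By the same steps for East: y_{East} = 56.5 − 0.5y_{West}.
Solving the two reaction functions simultaneously: (1 − (−0.5)(−0.5))y_{West} = 62 − 0.5·56.5, so 0.75y_{West} = 33.75 and y_{West} = 45.
Then y_{East} = 56.5 − 0.5·45 = 34.
Equilibrium price: P = 144 − 79 = 65.

65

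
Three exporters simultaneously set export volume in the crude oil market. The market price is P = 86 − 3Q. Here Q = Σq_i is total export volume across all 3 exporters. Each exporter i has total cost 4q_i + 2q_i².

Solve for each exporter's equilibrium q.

A representative exporter's profit is π_i = q_i(86 − 3Q) − 4q_i − 2q_i², with Q = q_i + Σ_{j≠i} q_j.
First-order condition: 82 − 10q_i − 3Σ_{j≠i} q_j = 0.
Imposing symmetry (q_j = q for all j) turns Σ_{j≠i} q_j into 2q, so 82 = 16q and q = 5.125.

5.125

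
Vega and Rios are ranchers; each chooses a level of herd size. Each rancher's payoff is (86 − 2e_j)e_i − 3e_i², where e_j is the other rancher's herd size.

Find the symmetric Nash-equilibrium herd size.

10.75

Vega's payoff is (86 − 2e_R)e_V − 3e_V².
∂π/∂e_V = 86 − 2e_R − 6e_V = 0, so e_V = 43/3 − (1/3)e_R.
Setting e_V = e_R in the reaction function: e_V = 43/3 − (1/3)e_V, so e_V = (43/3) / (4/3) = 10.75.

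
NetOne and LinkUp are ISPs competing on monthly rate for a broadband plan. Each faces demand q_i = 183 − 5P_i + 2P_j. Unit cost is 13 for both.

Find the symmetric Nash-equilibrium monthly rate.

31

NetOne's profit: π = (P_{NetOne} − 13)(183 − 5P_{NetOne} + 2P_{LinkUp}).
∂π/∂P_{NetOne} = 248 − 10P_{NetOne} + 2P_{LinkUp} = 0 ⇒ P_{NetOne} = 24.8 + 0.2P_{LinkUp}.
The game is symmetric, so in equilibrium P_{LinkUp} = P_{NetOne}: the reaction function gives 0.8P_{NetOne} = 24.8, hence P_{NetOne} = 31.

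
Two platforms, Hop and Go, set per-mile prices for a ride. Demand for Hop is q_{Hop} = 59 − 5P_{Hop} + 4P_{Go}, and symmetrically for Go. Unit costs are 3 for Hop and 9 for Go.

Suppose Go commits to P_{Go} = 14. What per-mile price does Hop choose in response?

Hop's profit: π = (P_{Hop} − 3)(59 − 5P_{Hop} + 4P_{Go}).
∂π/∂P_{Hop} = 74 − 10P_{Hop} + 4P_{Go} = 0 ⇒ P_{Hop} = 7.4 + 0.4P_{Go}.
At P_{Go} = 14: P_{Hop} = 7.4 + 0.4·14 = 13.

13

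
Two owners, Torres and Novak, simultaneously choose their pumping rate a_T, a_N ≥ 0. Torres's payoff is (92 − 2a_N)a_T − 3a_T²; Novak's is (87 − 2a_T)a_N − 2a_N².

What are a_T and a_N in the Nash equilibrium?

Expanding Torres's payoff: 92a_T − 2a_Na_T − 3a_T².
∂π/∂a_T = 92 − 2a_N − 6a_T = 0, so a_T = 46/3 − (1/3)a_N.
Likewise for Novak: a_N = 21.75 − 0.5a_T.
Substituting the second reaction function into the first: a_T = 46/3 − (1/3)(21.75 − 0.5a_T), which gives (5/6)a_T = 97/12 ⇒ a_T = 9.7.
Then a_N = 21.75 − 0.5·9.7 = 16.9.

9.7, 16.9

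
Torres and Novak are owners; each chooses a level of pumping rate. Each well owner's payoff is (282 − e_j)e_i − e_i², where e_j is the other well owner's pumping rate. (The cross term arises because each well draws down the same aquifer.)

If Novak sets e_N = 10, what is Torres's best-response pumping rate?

136

Torres's payoff is (282 − e_N)e_T − e_T².
∂π/∂e_T = 282 − e_N − 2e_T = 0, so e_T = 141 − 0.5e_N.
At e_N = 10: e_T = 141 − 0.5·10 = 136.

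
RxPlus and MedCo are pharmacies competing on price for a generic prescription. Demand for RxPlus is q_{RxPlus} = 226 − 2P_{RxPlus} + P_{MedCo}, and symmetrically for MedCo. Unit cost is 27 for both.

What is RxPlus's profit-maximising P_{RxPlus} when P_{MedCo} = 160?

110

RxPlus's profit: π = (P_{RxPlus} − 27)(226 − 2P_{RxPlus} + P_{MedCo}).
∂π/∂P_{RxPlus} = 280 − 4P_{RxPlus} + P_{MedCo} = 0 ⇒ P_{RxPlus} = 70 + 0.25P_{MedCo}.
At P_{MedCo} = 160: P_{RxPlus} = 70 + 0.25·160 = 110.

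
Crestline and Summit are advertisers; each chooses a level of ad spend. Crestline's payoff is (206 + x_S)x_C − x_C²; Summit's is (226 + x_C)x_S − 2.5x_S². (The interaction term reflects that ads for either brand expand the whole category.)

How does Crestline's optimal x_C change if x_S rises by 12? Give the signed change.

6

Expanding Crestline's payoff: 206x_C + x_Sx_C − x_C².
∂π/∂x_C = 206 + x_S − 2x_C = 0, so x_C = 103 + 0.5x_S.
The reaction-function slope is 0.5, so a 12-unit rise in x_S moves x_C by 0.5 × 12 = 6. Crestline's best response rises — the actions are strategic complements.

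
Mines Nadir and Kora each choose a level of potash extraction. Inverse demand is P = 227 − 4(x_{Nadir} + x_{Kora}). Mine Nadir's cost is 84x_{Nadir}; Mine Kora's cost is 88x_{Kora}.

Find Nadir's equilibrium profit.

600.25

Mine Nadir's profit: π = x_{Nadir}(227 − 4(x_{Nadir} + x_{Kora})) − 84x_{Nadir}.
∂π/∂x_{Nadir} = 143 − 8x_{Nadir} − 4x_{Kora} = 0, so x_{Nadir} = 17.875 − 0.5x_{Kora}.
By the same steps for Kora: x_{Kora} = 17.375 − 0.5x_{Nadir}.
Solving the two reaction functions simultaneously: (1 − (−0.5)(−0.5))x_{Nadir} = 17.875 − 0.5·17.375, so 0.75x_{Nadir} = 9.1875 and x_{Nadir} = 12.25.
Then x_{Kora} = 17.375 − 0.5·12.25 = 11.25.
Price P = 227 − 4·23.5 = 133.
Nadir's profit: (133 − 84)·12.25 = 600.25.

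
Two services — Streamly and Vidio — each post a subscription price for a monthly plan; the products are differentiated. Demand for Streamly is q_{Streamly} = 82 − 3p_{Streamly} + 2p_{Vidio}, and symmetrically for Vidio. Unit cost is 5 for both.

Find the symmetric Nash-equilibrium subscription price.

24.25

Streamly's profit: π = (p_{Streamly} − 5)(82 − 3p_{Streamly} + 2p_{Vidio}).
∂π/∂p_{Streamly} = 97 − 6p_{Streamly} + 2p_{Vidio} = 0 ⇒ p_{Streamly} = 97/6 + (1/3)p_{Vidio}.
By symmetry p_{Vidio} = p_{Streamly}; substituting into the reaction function, (2/3)p_{Streamly} = 97/6 and p_{Streamly} = 24.25.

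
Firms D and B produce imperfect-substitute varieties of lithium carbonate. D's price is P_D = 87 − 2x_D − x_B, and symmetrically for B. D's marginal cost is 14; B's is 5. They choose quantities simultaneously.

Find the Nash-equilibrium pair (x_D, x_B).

14, 17

Firm D's profit: π = x_D(87 − 2x_D − x_B) − 14x_D.
∂π/∂x_D = 73 − 4x_D − x_B = 0 ⇒ x_D = 18.25 − 0.25x_B.
Similarly x_B = 20.5 − 0.25x_D.
Solving the two reaction functions simultaneously: (1 − (−0.25)(−0.25))x_D = 18.25 − 0.25·20.5, so 0.9375x_D = 13.125 and x_D = 14.
Then x_B = 20.5 − 0.25·14 = 17.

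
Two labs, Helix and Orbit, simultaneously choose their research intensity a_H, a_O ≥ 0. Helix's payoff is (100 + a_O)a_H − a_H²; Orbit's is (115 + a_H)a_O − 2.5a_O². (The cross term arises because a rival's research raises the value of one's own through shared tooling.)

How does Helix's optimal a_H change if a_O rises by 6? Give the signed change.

3

Expanding Helix's payoff: 100a_H + a_Oa_H − a_H².
∂π/∂a_H = 100 + a_O − 2a_H = 0, so a_H = 50 + 0.5a_O.
The reaction-function slope is 0.5, so a 6-unit rise in a_O moves a_H by 0.5 × 6 = 3. Helix's best response rises — the actions are strategic complements.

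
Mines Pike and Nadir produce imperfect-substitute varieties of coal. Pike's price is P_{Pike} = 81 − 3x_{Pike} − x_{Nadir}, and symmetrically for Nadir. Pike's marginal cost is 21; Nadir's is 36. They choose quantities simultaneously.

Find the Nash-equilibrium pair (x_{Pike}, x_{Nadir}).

Mine Pike's profit: π = x_{Pike}(81 − 3x_{Pike} − x_{Nadir}) − 21x_{Pike}.
∂π/∂x_{Pike} = 60 − 6x_{Pike} − x_{Nadir} = 0 ⇒ x_{Pike} = 10 − (1/6)x_{Nadir}.
Similarly x_{Nadir} = 7.5 − (1/6)x_{Pike}.
Solving the two reaction functions simultaneously: (1 − (−1/6)(−1/6))x_{Pike} = 10 − (1/6)·7.5, so (35/36)x_{Pike} = 8.75 and x_{Pike} = 9.
Then x_{Nadir} = 7.5 − (1/6)·9 = 6.

9, 6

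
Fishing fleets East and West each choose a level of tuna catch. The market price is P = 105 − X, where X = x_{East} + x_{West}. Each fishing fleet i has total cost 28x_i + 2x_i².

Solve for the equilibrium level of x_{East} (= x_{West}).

Fishing fleet East's profit: π = x_{East}(105 − (x_{East} + x_{West})) − 28x_{East} − 2x_{East}².
∂π/∂x_{East} = 77 − 6x_{East} − x_{West} = 0, so x_{East} = 77/6 − (1/6)x_{West}.
The game is symmetric, so in equilibrium x_{West} = x_{East}: the reaction function gives (7/6)x_{East} = 77/6, hence x_{East} = 11.

11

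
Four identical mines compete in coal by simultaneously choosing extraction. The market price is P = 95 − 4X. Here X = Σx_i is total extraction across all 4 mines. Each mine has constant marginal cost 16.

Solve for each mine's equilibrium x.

3.95

A representative mine's profit is π_i = x_i(95 − 4X) − 16x_i, with X = x_i + Σ_{j≠i} x_j.
First-order condition: 79 − 8x_i − 4Σ_{j≠i} x_j = 0.
Imposing symmetry (x_j = x for all j) turns Σ_{j≠i} x_j into 3x, so 79 = 20x and x = 3.95.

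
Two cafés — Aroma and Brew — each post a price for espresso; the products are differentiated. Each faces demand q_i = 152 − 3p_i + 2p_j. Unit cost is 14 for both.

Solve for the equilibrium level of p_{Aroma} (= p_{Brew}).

Aroma's profit: π = (p_{Aroma} − 14)(152 − 3p_{Aroma} + 2p_{Brew}).
∂π/∂p_{Aroma} = 194 − 6p_{Aroma} + 2p_{Brew} = 0 ⇒ p_{Aroma} = 97/3 + (1/3)p_{Brew}.
By symmetry p_{Brew} = p_{Aroma}; substituting into the reaction function, (2/3)p_{Aroma} = 97/3 and p_{Aroma} = 48.5.

48.5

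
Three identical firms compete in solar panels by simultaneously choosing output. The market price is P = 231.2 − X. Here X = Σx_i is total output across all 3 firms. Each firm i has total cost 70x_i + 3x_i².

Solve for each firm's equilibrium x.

16.12

A representative firm's profit is π_i = x_i(231.2 − X) − 70x_i − 3x_i², with X = x_i + Σ_{j≠i} x_j.
First-order condition: 161.2 − 8x_i − Σ_{j≠i} x_j = 0.
In a symmetric equilibrium every firm chooses the same x, so Σ_{j≠i} x_j = 2x. The condition becomes 161.2 − 10x = 0, giving x = 161.2/10 = 16.12.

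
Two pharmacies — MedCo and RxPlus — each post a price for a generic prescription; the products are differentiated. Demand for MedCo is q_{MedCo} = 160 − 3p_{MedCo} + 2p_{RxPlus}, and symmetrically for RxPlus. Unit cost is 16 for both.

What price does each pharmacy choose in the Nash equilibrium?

52

MedCo's profit: π = (p_{MedCo} − 16)(160 − 3p_{MedCo} + 2p_{RxPlus}).
∂π/∂p_{MedCo} = 208 − 6p_{MedCo} + 2p_{RxPlus} = 0 ⇒ p_{MedCo} = 104/3 + (1/3)p_{RxPlus}.
Setting p_{MedCo} = p_{RxPlus} in the reaction function: p_{MedCo} = 104/3 + (1/3)p_{MedCo}, so p_{MedCo} = (104/3) / (2/3) = 52.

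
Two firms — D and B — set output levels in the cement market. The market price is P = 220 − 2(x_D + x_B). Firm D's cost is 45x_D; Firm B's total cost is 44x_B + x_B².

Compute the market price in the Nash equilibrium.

Firm D's profit: π = x_D(220 − 2(x_D + x_B)) − 45x_D.
∂π/∂x_D = 175 − 4x_D − 2x_B = 0, so x_D = 43.75 − 0.5x_B.
For B: ∂π/∂x_B = 176 − 6x_B − 2x_D = 0 ⇒ x_B = 88/3 − (1/3)x_D.
Solving the two reaction functions simultaneously: (1 − (−0.5)(−1/3))x_D = 43.75 − 0.5·(88/3), so (5/6)x_D = 349/12 and x_D = 34.9.
Then x_B = 88/3 − (1/3)·34.9 = 17.7.
Equilibrium price: P = 220 − 2·52.6 = 114.8.

114.8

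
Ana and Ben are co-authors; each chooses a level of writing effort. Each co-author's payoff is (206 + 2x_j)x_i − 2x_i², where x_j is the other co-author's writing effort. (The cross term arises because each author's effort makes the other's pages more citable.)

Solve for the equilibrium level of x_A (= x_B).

Ana's payoff is (206 + 2x_B)x_A − 2x_A².
∂π/∂x_A = 206 + 2x_B − 4x_A = 0, so x_A = 51.5 + 0.5x_B.
Setting x_A = x_B in the reaction function: x_A = 51.5 + 0.5x_A, so x_A = 51.5 / 0.5 = 103.

103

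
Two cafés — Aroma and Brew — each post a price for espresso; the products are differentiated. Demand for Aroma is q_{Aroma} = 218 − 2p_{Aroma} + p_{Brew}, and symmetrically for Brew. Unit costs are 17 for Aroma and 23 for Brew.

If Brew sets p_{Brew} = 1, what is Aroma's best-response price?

63.25

Aroma's profit: π = (p_{Aroma} − 17)(218 − 2p_{Aroma} + p_{Brew}).
∂π/∂p_{Aroma} = 252 − 4p_{Aroma} + p_{Brew} = 0 ⇒ p_{Aroma} = 63 + 0.25p_{Brew}.
At p_{Brew} = 1: p_{Aroma} = 63 + 0.25·1 = 63.25.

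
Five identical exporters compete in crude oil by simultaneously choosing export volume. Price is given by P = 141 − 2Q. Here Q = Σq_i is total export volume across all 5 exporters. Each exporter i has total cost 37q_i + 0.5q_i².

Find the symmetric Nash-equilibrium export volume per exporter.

8

A representative exporter's profit is π_i = q_i(141 − 2Q) − 37q_i − 0.5q_i², with Q = q_i + Σ_{j≠i} q_j.
First-order condition: 104 − 5q_i − 2Σ_{j≠i} q_j = 0.
In a symmetric equilibrium every exporter chooses the same q, so Σ_{j≠i} q_j = 4q. The condition becomes 104 − 13q = 0, giving q = 104/13 = 8.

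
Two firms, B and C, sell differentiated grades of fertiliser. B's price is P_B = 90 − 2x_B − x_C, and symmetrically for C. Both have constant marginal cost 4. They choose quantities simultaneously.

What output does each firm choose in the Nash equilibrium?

17.2

Firm B's profit: π = x_B(90 − 2x_B − x_C) − 4x_B.
∂π/∂x_B = 86 − 4x_B − x_C = 0 ⇒ x_B = 21.5 − 0.25x_C.
The game is symmetric, so in equilibrium x_C = x_B: the reaction function gives 1.25x_B = 21.5, hence x_B = 17.2.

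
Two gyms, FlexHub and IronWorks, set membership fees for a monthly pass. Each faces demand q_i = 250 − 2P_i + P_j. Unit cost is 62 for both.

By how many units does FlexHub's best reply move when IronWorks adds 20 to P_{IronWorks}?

FlexHub's profit: π = (P_{FlexHub} − 62)(250 − 2P_{FlexHub} + P_{IronWorks}).
∂π/∂P_{FlexHub} = 374 − 4P_{FlexHub} + P_{IronWorks} = 0 ⇒ P_{FlexHub} = 93.5 + 0.25P_{IronWorks}.
The reaction-function slope is 0.25, so a 20-unit rise in P_{IronWorks} moves P_{FlexHub} by 0.25 × 20 = 5. FlexHub's best response rises — the actions are strategic complements.

5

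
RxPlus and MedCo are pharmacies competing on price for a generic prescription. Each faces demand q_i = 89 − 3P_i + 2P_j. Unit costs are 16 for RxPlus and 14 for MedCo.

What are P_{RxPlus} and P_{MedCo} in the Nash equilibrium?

33.875, 33.125

RxPlus's profit: π = (P_{RxPlus} − 16)(89 − 3P_{RxPlus} + 2P_{MedCo}).
∂π/∂P_{RxPlus} = 137 − 6P_{RxPlus} + 2P_{MedCo} = 0 ⇒ P_{RxPlus} = 137/6 + (1/3)P_{MedCo}.
Similarly P_{MedCo} = 131/6 + (1/3)P_{RxPlus}.
Solving the two reaction functions simultaneously: (1 − (1/3)(1/3))P_{RxPlus} = 137/6 + (1/3)·(131/6), so (8/9)P_{RxPlus} = 271/9 and P_{RxPlus} = 33.875.
Then P_{MedCo} = 131/6 + (1/3)·33.875 = 33.125.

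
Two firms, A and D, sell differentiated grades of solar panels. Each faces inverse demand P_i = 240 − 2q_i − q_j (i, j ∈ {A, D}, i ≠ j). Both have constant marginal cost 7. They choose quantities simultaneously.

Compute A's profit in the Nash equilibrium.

Firm A's profit: π = q_A(240 − 2q_A − q_D) − 7q_A.
∂π/∂q_A = 233 − 4q_A − q_D = 0 ⇒ q_A = 58.25 − 0.25q_D.
Setting q_A = q_D in the reaction function: q_A = 58.25 − 0.25q_A, so q_A = 58.25 / 1.25 = 46.6.
P_A = 240 − 2·46.6 − 46.6 = 100.2.
Profit = (100.2 − 7)·46.6 = 4343.12.

4343.12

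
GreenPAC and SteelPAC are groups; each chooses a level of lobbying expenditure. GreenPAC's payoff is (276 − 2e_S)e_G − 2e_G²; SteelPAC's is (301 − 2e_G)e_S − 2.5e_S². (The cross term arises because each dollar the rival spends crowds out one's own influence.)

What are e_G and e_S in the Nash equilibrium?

Expanding GreenPAC's payoff: 276e_G − 2e_Se_G − 2e_G².
∂π/∂e_G = 276 − 2e_S − 4e_G = 0, so e_G = 69 − 0.5e_S.
Likewise for SteelPAC: e_S = 60.2 − 0.4e_G.
Substituting the second reaction function into the first: e_G = 69 − 0.5(60.2 − 0.4e_G), which gives 0.8e_G = 38.9 ⇒ e_G = 48.625.
Then e_S = 60.2 − 0.4·48.625 = 40.75.

48.625, 40.75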